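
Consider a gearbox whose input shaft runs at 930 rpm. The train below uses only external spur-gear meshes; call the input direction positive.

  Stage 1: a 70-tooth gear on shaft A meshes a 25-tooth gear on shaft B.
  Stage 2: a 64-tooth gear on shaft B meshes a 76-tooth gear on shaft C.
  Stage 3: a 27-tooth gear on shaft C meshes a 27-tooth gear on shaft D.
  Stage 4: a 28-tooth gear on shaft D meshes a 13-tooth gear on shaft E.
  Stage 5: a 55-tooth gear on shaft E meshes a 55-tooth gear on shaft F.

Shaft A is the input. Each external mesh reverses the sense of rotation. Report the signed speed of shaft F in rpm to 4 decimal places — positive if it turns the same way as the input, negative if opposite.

Stage 1 [70T→25T]: ω = 930.0000×70/25 = 2604.0000 rpm, dir flips to −; running = −2604.0000
Stage 2 [64T→76T]: ω = 2604.0000×64/76 = 2192.8421 rpm, dir flips to +; running = +2192.8421
Stage 3 [27T→27T]: ω = 2192.8421×27/27 = 2192.8421 rpm, dir flips to −; running = −2192.8421
Stage 4 [28T→13T]: ω = 2192.8421×28/13 = 4723.0445 rpm, dir flips to +; running = +4723.0445
Stage 5 [55T→55T]: ω = 4723.0445×55/55 = 4723.0445 rpm, dir flips to −; running = −4723.0445

-4723.0445 rpm (opposite to input, |ω| = 4723.0445 rpm)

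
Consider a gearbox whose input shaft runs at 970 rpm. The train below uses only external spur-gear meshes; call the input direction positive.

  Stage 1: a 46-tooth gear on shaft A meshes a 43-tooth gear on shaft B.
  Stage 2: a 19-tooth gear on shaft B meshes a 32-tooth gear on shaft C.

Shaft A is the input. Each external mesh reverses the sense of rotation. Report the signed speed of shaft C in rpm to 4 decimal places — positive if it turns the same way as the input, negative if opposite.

Stage 1 [46T→43T]: ω = 970.0000×46/43 = 1037.6744 rpm, dir flips to −; running = −1037.6744
Stage 2 [19T→32T]: ω = 1037.6744×19/32 = 616.1192 rpm, dir flips to +; running = +616.1192

+616.1192 rpm (same as input, |ω| = 616.1192 rpm)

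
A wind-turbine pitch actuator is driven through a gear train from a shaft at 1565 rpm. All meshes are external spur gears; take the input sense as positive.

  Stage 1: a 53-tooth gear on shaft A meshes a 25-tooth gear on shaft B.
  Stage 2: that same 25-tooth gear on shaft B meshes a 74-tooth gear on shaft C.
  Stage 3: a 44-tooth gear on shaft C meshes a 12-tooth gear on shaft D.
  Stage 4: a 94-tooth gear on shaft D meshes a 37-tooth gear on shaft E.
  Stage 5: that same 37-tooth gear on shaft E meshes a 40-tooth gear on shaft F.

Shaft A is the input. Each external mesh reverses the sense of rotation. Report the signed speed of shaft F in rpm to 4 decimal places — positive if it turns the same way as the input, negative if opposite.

Stage 1 [53T→25T]: ω = 1565.0000×53/25 = 3317.8000 rpm, dir flips to −; running = −3317.8000
Stage 2 [25T→74T]: ω = 3317.8000×25/74 = 1120.8784 rpm, dir flips to +; running = +1120.8784
Stage 3 [44T→12T]: ω = 1120.8784×44/12 = 4109.8874 rpm, dir flips to −; running = −4109.8874
Stage 4 [94T→37T]: ω = 4109.8874×94/37 = 10441.3355 rpm, dir flips to +; running = +10441.3355
Stage 5 [37T→40T]: ω = 10441.3355×37/40 = 9658.2354 rpm, dir flips to −; running = −9658.2354

-9658.2354 rpm (opposite to input, |ω| = 9658.2354 rpm)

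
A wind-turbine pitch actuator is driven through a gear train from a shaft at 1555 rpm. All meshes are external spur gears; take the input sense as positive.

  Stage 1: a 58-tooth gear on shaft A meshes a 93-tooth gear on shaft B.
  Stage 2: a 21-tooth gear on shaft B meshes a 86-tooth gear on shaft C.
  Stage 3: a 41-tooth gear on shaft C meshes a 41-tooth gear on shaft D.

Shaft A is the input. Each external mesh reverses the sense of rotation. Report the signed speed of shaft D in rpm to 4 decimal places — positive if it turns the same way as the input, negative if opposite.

-236.8080 rpm (opposite to input, |ω| = 236.8080 rpm)

Stage 1 [58T→93T]: ω = 1555.0000×58/93 = 969.7849 rpm, dir flips to −; running = −969.7849
Stage 2 [21T→86T]: ω = 969.7849×21/86 = 236.8080 rpm, dir flips to +; running = +236.8080
Stage 3 [41T→41T]: ω = 236.8080×41/41 = 236.8080 rpm, dir flips to −; running = −236.8080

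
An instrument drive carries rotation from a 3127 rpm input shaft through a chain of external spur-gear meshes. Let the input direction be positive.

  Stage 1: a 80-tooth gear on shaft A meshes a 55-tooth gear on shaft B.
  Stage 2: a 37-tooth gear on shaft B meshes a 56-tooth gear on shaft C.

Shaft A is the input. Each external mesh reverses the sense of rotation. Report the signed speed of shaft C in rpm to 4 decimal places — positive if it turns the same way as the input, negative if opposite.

+3005.1688 rpm (same as input, |ω| = 3005.1688 rpm)

Stage 1 [80T→55T]: ω = 3127.0000×80/55 = 4548.3636 rpm, dir flips to −; running = −4548.3636
Stage 2 [37T→56T]: ω = 4548.3636×37/56 = 3005.1688 rpm, dir flips to +; running = +3005.1688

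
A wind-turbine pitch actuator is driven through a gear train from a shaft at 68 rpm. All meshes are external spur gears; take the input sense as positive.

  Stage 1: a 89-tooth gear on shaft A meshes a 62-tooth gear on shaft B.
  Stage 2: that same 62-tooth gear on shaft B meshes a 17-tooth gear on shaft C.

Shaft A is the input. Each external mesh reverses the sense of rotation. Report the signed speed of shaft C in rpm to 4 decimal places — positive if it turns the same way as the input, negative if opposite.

Stage 1 [89T→62T]: ω = 68.0000×89/62 = 97.6129 rpm, dir flips to −; running = −97.6129
Stage 2 [62T→17T]: ω = 97.6129×62/17 = 356.0000 rpm, dir flips to +; running = +356.0000

+356.0000 rpm (same as input, |ω| = 356.0000 rpm)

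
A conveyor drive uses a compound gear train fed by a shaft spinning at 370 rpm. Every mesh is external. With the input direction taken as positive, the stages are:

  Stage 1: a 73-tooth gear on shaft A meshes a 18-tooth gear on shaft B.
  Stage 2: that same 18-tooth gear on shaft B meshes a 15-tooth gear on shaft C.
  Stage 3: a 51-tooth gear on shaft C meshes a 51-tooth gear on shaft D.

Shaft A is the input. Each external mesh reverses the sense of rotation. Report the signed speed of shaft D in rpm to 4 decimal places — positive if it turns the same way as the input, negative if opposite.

Stage 1 [73T→18T]: ω = 370.0000×73/18 = 1500.5556 rpm, dir flips to −; running = −1500.5556
Stage 2 [18T→15T]: ω = 1500.5556×18/15 = 1800.6667 rpm, dir flips to +; running = +1800.6667
Stage 3 [51T→51T]: ω = 1800.6667×51/51 = 1800.6667 rpm, dir flips to −; running = −1800.6667

-1800.6667 rpm (opposite to input, |ω| = 1800.6667 rpm)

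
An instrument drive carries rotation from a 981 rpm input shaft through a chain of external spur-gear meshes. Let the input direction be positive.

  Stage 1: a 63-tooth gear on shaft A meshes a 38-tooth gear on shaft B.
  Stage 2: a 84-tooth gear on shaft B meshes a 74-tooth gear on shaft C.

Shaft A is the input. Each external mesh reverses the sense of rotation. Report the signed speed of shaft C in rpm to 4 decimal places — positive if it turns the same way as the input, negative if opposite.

Stage 1 [63T→38T]: ω = 981.0000×63/38 = 1626.3947 rpm, dir flips to −; running = −1626.3947
Stage 2 [84T→74T]: ω = 1626.3947×84/74 = 1846.1778 rpm, dir flips to +; running = +1846.1778

+1846.1778 rpm (same as input, |ω| = 1846.1778 rpm)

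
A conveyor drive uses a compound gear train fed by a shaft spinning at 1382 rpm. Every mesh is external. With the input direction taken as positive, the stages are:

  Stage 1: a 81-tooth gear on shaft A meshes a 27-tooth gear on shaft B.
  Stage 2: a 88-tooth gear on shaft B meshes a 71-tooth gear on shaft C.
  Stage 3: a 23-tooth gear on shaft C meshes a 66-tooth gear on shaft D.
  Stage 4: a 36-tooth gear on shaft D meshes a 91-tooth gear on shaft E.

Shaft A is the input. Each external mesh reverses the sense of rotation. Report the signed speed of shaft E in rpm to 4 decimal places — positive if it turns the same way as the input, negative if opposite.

Stage 1 [81T→27T]: ω = 1382.0000×81/27 = 4146.0000 rpm, dir flips to −; running = −4146.0000
Stage 2 [88T→71T]: ω = 4146.0000×88/71 = 5138.7042 rpm, dir flips to +; running = +5138.7042
Stage 3 [23T→66T]: ω = 5138.7042×23/66 = 1790.7606 rpm, dir flips to −; running = −1790.7606
Stage 4 [36T→91T]: ω = 1790.7606×36/91 = 708.4328 rpm, dir flips to +; running = +708.4328

+708.4328 rpm (same as input, |ω| = 708.4328 rpm)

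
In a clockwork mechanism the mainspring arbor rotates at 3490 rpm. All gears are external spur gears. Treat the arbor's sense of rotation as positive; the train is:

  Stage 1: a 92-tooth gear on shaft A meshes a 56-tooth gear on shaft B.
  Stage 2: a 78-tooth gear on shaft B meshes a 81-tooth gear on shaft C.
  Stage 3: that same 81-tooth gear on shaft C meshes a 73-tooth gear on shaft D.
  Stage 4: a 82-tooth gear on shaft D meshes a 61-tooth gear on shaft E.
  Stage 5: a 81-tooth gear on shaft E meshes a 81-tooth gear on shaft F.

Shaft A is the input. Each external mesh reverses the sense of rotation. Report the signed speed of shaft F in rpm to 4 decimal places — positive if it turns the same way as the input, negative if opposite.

Stage 1 [92T→56T]: ω = 3490.0000×92/56 = 5733.5714 rpm, dir flips to −; running = −5733.5714
Stage 2 [78T→81T]: ω = 5733.5714×78/81 = 5521.2169 rpm, dir flips to +; running = +5521.2169
Stage 3 [81T→73T]: ω = 5521.2169×81/73 = 6126.2818 rpm, dir flips to −; running = −6126.2818
Stage 4 [82T→61T]: ω = 6126.2818×82/61 = 8235.3296 rpm, dir flips to +; running = +8235.3296
Stage 5 [81T→81T]: ω = 8235.3296×81/81 = 8235.3296 rpm, dir flips to −; running = −8235.3296

-8235.3296 rpm (opposite to input, |ω| = 8235.3296 rpm)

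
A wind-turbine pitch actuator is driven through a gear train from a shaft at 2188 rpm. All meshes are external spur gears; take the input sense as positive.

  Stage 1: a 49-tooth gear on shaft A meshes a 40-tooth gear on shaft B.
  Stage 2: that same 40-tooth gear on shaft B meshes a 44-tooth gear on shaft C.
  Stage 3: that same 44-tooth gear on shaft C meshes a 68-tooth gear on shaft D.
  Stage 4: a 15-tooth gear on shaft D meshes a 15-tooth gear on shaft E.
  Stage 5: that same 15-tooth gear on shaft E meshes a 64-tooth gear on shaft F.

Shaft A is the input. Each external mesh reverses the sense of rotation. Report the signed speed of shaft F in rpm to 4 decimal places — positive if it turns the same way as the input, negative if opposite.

Stage 1 [49T→40T]: ω = 2188.0000×49/40 = 2680.3000 rpm, dir flips to −; running = −2680.3000
Stage 2 [40T→44T]: ω = 2680.3000×40/44 = 2436.6364 rpm, dir flips to +; running = +2436.6364
Stage 3 [44T→68T]: ω = 2436.6364×44/68 = 1576.6471 rpm, dir flips to −; running = −1576.6471
Stage 4 [15T→15T]: ω = 1576.6471×15/15 = 1576.6471 rpm, dir flips to +; running = +1576.6471
Stage 5 [15T→64T]: ω = 1576.6471×15/64 = 369.5267 rpm, dir flips to −; running = −369.5267

-369.5267 rpm (opposite to input, |ω| = 369.5267 rpm)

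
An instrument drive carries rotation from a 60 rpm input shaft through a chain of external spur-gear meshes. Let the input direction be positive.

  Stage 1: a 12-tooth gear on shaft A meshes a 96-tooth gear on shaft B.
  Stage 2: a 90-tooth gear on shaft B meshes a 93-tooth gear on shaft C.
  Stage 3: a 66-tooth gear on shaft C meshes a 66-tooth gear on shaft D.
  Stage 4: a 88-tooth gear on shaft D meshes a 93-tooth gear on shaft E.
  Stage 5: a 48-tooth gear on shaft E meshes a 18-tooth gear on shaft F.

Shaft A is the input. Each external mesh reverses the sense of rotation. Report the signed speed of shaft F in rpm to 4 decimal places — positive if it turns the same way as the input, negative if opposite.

Stage 1 [12T→96T]: ω = 60.0000×12/96 = 7.5000 rpm, dir flips to −; running = −7.5000
Stage 2 [90T→93T]: ω = 7.5000×90/93 = 7.2581 rpm, dir flips to +; running = +7.2581
Stage 3 [66T→66T]: ω = 7.2581×66/66 = 7.2581 rpm, dir flips to −; running = −7.2581
Stage 4 [88T→93T]: ω = 7.2581×88/93 = 6.8678 rpm, dir flips to +; running = +6.8678
Stage 5 [48T→18T]: ω = 6.8678×48/18 = 18.3143 rpm, dir flips to −; running = −18.3143

-18.3143 rpm (opposite to input, |ω| = 18.3143 rpm)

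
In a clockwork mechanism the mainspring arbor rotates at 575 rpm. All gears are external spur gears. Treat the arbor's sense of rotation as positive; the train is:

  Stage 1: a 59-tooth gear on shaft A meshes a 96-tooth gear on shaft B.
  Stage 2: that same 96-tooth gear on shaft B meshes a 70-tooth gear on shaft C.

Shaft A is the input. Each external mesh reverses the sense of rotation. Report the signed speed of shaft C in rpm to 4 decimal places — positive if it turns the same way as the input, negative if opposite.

Stage 1 [59T→96T]: ω = 575.0000×59/96 = 353.3854 rpm, dir flips to −; running = −353.3854
Stage 2 [96T→70T]: ω = 353.3854×96/70 = 484.6429 rpm, dir flips to +; running = +484.6429

+484.6429 rpm (same as input, |ω| = 484.6429 rpm)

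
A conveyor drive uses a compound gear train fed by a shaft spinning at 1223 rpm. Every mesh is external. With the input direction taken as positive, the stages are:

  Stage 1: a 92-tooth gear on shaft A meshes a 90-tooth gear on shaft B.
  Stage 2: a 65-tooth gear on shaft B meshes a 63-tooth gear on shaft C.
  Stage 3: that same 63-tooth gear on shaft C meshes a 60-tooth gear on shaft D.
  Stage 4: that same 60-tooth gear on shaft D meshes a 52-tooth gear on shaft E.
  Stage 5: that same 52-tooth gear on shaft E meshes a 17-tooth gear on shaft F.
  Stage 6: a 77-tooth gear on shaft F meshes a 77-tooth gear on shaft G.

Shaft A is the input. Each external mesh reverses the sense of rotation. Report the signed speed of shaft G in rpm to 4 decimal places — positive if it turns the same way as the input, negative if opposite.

Stage 1 [92T→90T]: ω = 1223.0000×92/90 = 1250.1778 rpm, dir flips to −; running = −1250.1778
Stage 2 [65T→63T]: ω = 1250.1778×65/63 = 1289.8660 rpm, dir flips to +; running = +1289.8660
Stage 3 [63T→60T]: ω = 1289.8660×63/60 = 1354.3593 rpm, dir flips to −; running = −1354.3593
Stage 4 [60T→52T]: ω = 1354.3593×60/52 = 1562.7222 rpm, dir flips to +; running = +1562.7222
Stage 5 [52T→17T]: ω = 1562.7222×52/17 = 4780.0915 rpm, dir flips to −; running = −4780.0915
Stage 6 [77T→77T]: ω = 4780.0915×77/77 = 4780.0915 rpm, dir flips to +; running = +4780.0915

+4780.0915 rpm (same as input, |ω| = 4780.0915 rpm)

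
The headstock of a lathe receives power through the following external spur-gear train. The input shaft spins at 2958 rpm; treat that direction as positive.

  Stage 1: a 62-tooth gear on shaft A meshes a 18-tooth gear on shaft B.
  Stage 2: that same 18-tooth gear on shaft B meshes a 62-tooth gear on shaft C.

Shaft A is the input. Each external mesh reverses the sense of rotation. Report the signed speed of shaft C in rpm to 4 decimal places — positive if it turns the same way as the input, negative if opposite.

+2958.0000 rpm (same as input, |ω| = 2958.0000 rpm)

Stage 1 [62T→18T]: ω = 2958.0000×62/18 = 10188.6667 rpm, dir flips to −; running = −10188.6667
Stage 2 [18T→62T]: ω = 10188.6667×18/62 = 2958.0000 rpm, dir flips to +; running = +2958.0000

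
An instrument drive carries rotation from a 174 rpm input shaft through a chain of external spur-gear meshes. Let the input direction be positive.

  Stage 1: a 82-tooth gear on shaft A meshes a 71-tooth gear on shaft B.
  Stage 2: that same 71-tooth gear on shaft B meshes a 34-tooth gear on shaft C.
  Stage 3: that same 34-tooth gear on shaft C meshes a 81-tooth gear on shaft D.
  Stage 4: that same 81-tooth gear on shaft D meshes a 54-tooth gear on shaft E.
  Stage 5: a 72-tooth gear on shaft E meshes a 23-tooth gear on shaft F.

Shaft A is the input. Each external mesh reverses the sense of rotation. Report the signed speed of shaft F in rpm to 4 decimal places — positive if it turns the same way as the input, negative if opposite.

-827.1304 rpm (opposite to input, |ω| = 827.1304 rpm)

Stage 1 [82T→71T]: ω = 174.0000×82/71 = 200.9577 rpm, dir flips to −; running = −200.9577
Stage 2 [71T→34T]: ω = 200.9577×71/34 = 419.6471 rpm, dir flips to +; running = +419.6471
Stage 3 [34T→81T]: ω = 419.6471×34/81 = 176.1481 rpm, dir flips to −; running = −176.1481
Stage 4 [81T→54T]: ω = 176.1481×81/54 = 264.2222 rpm, dir flips to +; running = +264.2222
Stage 5 [72T→23T]: ω = 264.2222×72/23 = 827.1304 rpm, dir flips to −; running = −827.1304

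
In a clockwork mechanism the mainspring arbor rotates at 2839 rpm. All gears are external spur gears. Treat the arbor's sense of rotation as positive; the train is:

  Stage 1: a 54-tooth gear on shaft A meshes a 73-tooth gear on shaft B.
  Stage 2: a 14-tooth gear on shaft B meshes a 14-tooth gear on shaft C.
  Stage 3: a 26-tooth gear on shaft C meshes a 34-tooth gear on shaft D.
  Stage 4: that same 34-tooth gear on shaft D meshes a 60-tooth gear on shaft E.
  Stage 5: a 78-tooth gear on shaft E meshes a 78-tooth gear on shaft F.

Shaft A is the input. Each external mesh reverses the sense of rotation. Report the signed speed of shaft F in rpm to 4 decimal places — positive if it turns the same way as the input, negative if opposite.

Stage 1 [54T→73T]: ω = 2839.0000×54/73 = 2100.0822 rpm, dir flips to −; running = −2100.0822
Stage 2 [14T→14T]: ω = 2100.0822×14/14 = 2100.0822 rpm, dir flips to +; running = +2100.0822
Stage 3 [26T→34T]: ω = 2100.0822×26/34 = 1605.9452 rpm, dir flips to −; running = −1605.9452
Stage 4 [34T→60T]: ω = 1605.9452×34/60 = 910.0356 rpm, dir flips to +; running = +910.0356
Stage 5 [78T→78T]: ω = 910.0356×78/78 = 910.0356 rpm, dir flips to −; running = −910.0356

-910.0356 rpm (opposite to input, |ω| = 910.0356 rpm)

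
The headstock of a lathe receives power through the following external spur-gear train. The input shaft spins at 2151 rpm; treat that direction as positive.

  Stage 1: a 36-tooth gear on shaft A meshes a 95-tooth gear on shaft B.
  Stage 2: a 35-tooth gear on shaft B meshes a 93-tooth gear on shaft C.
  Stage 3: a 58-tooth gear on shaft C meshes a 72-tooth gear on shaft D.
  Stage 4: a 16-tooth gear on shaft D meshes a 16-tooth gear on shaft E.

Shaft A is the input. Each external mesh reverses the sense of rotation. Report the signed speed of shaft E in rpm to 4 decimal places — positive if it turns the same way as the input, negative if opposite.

Stage 1 [36T→95T]: ω = 2151.0000×36/95 = 815.1158 rpm, dir flips to −; running = −815.1158
Stage 2 [35T→93T]: ω = 815.1158×35/93 = 306.7640 rpm, dir flips to +; running = +306.7640
Stage 3 [58T→72T]: ω = 306.7640×58/72 = 247.1154 rpm, dir flips to −; running = −247.1154
Stage 4 [16T→16T]: ω = 247.1154×16/16 = 247.1154 rpm, dir flips to +; running = +247.1154

+247.1154 rpm (same as input, |ω| = 247.1154 rpm)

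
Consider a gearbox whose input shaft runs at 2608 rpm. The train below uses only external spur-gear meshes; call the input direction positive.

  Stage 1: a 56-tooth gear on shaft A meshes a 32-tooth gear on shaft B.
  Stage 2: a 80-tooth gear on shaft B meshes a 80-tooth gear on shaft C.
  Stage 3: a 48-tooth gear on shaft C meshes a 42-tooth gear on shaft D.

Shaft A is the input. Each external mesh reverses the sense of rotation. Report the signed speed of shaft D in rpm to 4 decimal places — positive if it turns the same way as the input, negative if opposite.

Stage 1 [56T→32T]: ω = 2608.0000×56/32 = 4564.0000 rpm, dir flips to −; running = −4564.0000
Stage 2 [80T→80T]: ω = 4564.0000×80/80 = 4564.0000 rpm, dir flips to +; running = +4564.0000
Stage 3 [48T→42T]: ω = 4564.0000×48/42 = 5216.0000 rpm, dir flips to −; running = −5216.0000

-5216.0000 rpm (opposite to input, |ω| = 5216.0000 rpm)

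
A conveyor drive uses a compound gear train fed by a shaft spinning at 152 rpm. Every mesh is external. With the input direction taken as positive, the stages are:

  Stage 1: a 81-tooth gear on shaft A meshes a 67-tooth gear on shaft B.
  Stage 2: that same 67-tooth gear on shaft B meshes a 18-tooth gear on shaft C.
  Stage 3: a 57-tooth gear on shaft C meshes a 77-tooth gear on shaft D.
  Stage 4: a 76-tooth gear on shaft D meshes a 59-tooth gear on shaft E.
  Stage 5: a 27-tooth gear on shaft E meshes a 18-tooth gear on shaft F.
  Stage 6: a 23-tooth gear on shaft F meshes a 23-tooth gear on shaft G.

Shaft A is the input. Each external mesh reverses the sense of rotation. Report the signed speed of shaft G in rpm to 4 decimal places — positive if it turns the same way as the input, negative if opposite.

+978.3473 rpm (same as input, |ω| = 978.3473 rpm)

Stage 1 [81T→67T]: ω = 152.0000×81/67 = 183.7612 rpm, dir flips to −; running = −183.7612
Stage 2 [67T→18T]: ω = 183.7612×67/18 = 684.0000 rpm, dir flips to +; running = +684.0000
Stage 3 [57T→77T]: ω = 684.0000×57/77 = 506.3377 rpm, dir flips to −; running = −506.3377
Stage 4 [76T→59T]: ω = 506.3377×76/59 = 652.2316 rpm, dir flips to +; running = +652.2316
Stage 5 [27T→18T]: ω = 652.2316×27/18 = 978.3473 rpm, dir flips to −; running = −978.3473
Stage 6 [23T→23T]: ω = 978.3473×23/23 = 978.3473 rpm, dir flips to +; running = +978.3473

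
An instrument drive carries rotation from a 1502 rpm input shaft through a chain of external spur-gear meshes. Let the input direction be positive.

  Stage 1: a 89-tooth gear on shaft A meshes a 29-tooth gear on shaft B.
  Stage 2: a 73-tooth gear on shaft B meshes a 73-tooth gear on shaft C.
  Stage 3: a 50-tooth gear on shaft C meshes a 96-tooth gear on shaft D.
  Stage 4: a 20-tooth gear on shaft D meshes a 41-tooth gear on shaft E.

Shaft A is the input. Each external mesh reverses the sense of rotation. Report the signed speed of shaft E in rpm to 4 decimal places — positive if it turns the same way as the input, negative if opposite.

+1171.1347 rpm (same as input, |ω| = 1171.1347 rpm)

Stage 1 [89T→29T]: ω = 1502.0000×89/29 = 4609.5862 rpm, dir flips to −; running = −4609.5862
Stage 2 [73T→73T]: ω = 4609.5862×73/73 = 4609.5862 rpm, dir flips to +; running = +4609.5862
Stage 3 [50T→96T]: ω = 4609.5862×50/96 = 2400.8261 rpm, dir flips to −; running = −2400.8261
Stage 4 [20T→41T]: ω = 2400.8261×20/41 = 1171.1347 rpm, dir flips to +; running = +1171.1347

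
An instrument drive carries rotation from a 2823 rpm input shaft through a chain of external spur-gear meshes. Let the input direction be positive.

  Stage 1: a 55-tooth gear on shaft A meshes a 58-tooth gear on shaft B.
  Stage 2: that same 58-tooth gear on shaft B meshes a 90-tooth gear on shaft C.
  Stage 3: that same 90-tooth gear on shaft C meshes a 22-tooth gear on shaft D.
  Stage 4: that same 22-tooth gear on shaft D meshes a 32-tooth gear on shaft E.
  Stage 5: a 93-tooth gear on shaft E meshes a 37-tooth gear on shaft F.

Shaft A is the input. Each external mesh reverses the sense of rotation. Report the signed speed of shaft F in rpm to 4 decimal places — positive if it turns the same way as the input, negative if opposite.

Stage 1 [55T→58T]: ω = 2823.0000×55/58 = 2676.9828 rpm, dir flips to −; running = −2676.9828
Stage 2 [58T→90T]: ω = 2676.9828×58/90 = 1725.1667 rpm, dir flips to +; running = +1725.1667
Stage 3 [90T→22T]: ω = 1725.1667×90/22 = 7057.5000 rpm, dir flips to −; running = −7057.5000
Stage 4 [22T→32T]: ω = 7057.5000×22/32 = 4852.0312 rpm, dir flips to +; running = +4852.0312
Stage 5 [93T→37T]: ω = 4852.0312×93/37 = 12195.6461 rpm, dir flips to −; running = −12195.6461

-12195.6461 rpm (opposite to input, |ω| = 12195.6461 rpm)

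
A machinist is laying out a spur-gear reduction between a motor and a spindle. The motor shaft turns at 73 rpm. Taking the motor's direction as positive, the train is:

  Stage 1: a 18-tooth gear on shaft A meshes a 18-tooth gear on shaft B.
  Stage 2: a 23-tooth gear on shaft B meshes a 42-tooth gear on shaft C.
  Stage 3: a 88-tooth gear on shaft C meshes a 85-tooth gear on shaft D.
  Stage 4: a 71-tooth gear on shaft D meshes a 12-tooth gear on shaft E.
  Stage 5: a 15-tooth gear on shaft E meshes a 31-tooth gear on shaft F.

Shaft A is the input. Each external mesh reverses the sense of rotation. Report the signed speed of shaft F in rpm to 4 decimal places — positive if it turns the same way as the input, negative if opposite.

Stage 1 [18T→18T]: ω = 73.0000×18/18 = 73.0000 rpm, dir flips to −; running = −73.0000
Stage 2 [23T→42T]: ω = 73.0000×23/42 = 39.9762 rpm, dir flips to +; running = +39.9762
Stage 3 [88T→85T]: ω = 39.9762×88/85 = 41.3871 rpm, dir flips to −; running = −41.3871
Stage 4 [71T→12T]: ω = 41.3871×71/12 = 244.8738 rpm, dir flips to +; running = +244.8738
Stage 5 [15T→31T]: ω = 244.8738×15/31 = 118.4873 rpm, dir flips to −; running = −118.4873

-118.4873 rpm (opposite to input, |ω| = 118.4873 rpm)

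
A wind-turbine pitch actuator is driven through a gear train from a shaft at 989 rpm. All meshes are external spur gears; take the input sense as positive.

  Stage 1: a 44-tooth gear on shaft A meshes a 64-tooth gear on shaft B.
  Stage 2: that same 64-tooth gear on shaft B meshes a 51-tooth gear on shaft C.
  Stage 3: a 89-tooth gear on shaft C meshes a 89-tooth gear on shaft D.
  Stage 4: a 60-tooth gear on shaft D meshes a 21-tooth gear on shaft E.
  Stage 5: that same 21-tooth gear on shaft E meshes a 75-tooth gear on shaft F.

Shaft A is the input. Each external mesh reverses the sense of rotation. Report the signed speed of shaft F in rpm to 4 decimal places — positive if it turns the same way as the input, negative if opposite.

Stage 1 [44T→64T]: ω = 989.0000×44/64 = 679.9375 rpm, dir flips to −; running = −679.9375
Stage 2 [64T→51T]: ω = 679.9375×64/51 = 853.2549 rpm, dir flips to +; running = +853.2549
Stage 3 [89T→89T]: ω = 853.2549×89/89 = 853.2549 rpm, dir flips to −; running = −853.2549
Stage 4 [60T→21T]: ω = 853.2549×60/21 = 2437.8711 rpm, dir flips to +; running = +2437.8711
Stage 5 [21T→75T]: ω = 2437.8711×21/75 = 682.6039 rpm, dir flips to −; running = −682.6039

-682.6039 rpm (opposite to input, |ω| = 682.6039 rpm)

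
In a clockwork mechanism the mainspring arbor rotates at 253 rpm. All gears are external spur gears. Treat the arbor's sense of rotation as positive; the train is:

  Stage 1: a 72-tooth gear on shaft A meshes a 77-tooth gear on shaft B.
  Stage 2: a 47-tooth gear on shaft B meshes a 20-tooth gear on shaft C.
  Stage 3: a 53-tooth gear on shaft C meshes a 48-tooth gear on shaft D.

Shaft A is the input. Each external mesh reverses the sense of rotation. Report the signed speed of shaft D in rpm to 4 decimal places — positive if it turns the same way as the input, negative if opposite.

Stage 1 [72T→77T]: ω = 253.0000×72/77 = 236.5714 rpm, dir flips to −; running = −236.5714
Stage 2 [47T→20T]: ω = 236.5714×47/20 = 555.9429 rpm, dir flips to +; running = +555.9429
Stage 3 [53T→48T]: ω = 555.9429×53/48 = 613.8536 rpm, dir flips to −; running = −613.8536

-613.8536 rpm (opposite to input, |ω| = 613.8536 rpm)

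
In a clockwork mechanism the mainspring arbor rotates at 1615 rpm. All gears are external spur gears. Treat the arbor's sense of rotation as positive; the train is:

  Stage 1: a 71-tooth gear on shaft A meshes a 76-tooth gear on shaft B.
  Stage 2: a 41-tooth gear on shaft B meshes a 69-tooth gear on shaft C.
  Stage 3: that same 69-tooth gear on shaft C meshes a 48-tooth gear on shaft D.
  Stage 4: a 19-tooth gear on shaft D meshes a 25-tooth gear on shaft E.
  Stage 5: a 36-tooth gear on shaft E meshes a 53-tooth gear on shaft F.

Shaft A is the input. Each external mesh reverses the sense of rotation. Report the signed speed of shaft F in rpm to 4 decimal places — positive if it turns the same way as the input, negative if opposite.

Stage 1 [71T→76T]: ω = 1615.0000×71/76 = 1508.7500 rpm, dir flips to −; running = −1508.7500
Stage 2 [41T→69T]: ω = 1508.7500×41/69 = 896.5036 rpm, dir flips to +; running = +896.5036
Stage 3 [69T→48T]: ω = 896.5036×69/48 = 1288.7240 rpm, dir flips to −; running = −1288.7240
Stage 4 [19T→25T]: ω = 1288.7240×19/25 = 979.4302 rpm, dir flips to +; running = +979.4302
Stage 5 [36T→53T]: ω = 979.4302×36/53 = 665.2733 rpm, dir flips to −; running = −665.2733

-665.2733 rpm (opposite to input, |ω| = 665.2733 rpm)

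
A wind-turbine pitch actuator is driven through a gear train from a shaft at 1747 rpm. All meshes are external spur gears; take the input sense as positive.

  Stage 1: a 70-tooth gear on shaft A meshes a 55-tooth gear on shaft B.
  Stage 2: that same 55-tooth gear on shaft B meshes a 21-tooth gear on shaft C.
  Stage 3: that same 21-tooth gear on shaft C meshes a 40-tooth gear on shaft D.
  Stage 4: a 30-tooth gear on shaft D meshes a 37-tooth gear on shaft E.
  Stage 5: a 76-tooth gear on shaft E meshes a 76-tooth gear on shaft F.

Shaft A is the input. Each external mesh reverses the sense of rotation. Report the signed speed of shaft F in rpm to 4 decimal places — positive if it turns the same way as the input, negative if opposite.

-2478.8514 rpm (opposite to input, |ω| = 2478.8514 rpm)

Stage 1 [70T→55T]: ω = 1747.0000×70/55 = 2223.4545 rpm, dir flips to −; running = −2223.4545
Stage 2 [55T→21T]: ω = 2223.4545×55/21 = 5823.3333 rpm, dir flips to +; running = +5823.3333
Stage 3 [21T→40T]: ω = 5823.3333×21/40 = 3057.2500 rpm, dir flips to −; running = −3057.2500
Stage 4 [30T→37T]: ω = 3057.2500×30/37 = 2478.8514 rpm, dir flips to +; running = +2478.8514
Stage 5 [76T→76T]: ω = 2478.8514×76/76 = 2478.8514 rpm, dir flips to −; running = −2478.8514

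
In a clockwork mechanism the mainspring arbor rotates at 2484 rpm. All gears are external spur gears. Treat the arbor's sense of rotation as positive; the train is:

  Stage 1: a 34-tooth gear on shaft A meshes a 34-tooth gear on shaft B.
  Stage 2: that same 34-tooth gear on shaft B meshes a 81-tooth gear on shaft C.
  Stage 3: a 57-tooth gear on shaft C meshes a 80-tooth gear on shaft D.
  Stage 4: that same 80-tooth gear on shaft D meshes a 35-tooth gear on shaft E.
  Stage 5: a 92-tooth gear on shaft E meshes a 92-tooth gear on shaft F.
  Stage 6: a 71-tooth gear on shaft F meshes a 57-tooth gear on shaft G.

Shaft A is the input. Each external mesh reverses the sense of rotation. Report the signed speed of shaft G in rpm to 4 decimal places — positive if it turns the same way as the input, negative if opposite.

Stage 1 [34T→34T]: ω = 2484.0000×34/34 = 2484.0000 rpm, dir flips to −; running = −2484.0000
Stage 2 [34T→81T]: ω = 2484.0000×34/81 = 1042.6667 rpm, dir flips to +; running = +1042.6667
Stage 3 [57T→80T]: ω = 1042.6667×57/80 = 742.9000 rpm, dir flips to −; running = −742.9000
Stage 4 [80T→35T]: ω = 742.9000×80/35 = 1698.0571 rpm, dir flips to +; running = +1698.0571
Stage 5 [92T→92T]: ω = 1698.0571×92/92 = 1698.0571 rpm, dir flips to −; running = −1698.0571
Stage 6 [71T→57T]: ω = 1698.0571×71/57 = 2115.1238 rpm, dir flips to +; running = +2115.1238

+2115.1238 rpm (same as input, |ω| = 2115.1238 rpm)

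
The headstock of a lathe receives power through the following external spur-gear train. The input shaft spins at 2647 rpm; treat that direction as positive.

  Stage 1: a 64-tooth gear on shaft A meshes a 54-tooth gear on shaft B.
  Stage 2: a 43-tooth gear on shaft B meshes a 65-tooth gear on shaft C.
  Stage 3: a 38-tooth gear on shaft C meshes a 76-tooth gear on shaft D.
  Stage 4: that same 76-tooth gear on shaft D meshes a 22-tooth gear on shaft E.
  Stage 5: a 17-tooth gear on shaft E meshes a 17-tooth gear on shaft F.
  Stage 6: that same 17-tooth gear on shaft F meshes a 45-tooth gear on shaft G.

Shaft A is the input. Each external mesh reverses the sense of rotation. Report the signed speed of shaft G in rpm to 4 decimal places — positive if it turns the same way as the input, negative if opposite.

Stage 1 [64T→54T]: ω = 2647.0000×64/54 = 3137.1852 rpm, dir flips to −; running = −3137.1852
Stage 2 [43T→65T]: ω = 3137.1852×43/65 = 2075.3687 rpm, dir flips to +; running = +2075.3687
Stage 3 [38T→76T]: ω = 2075.3687×38/76 = 1037.6843 rpm, dir flips to −; running = −1037.6843
Stage 4 [76T→22T]: ω = 1037.6843×76/22 = 3584.7277 rpm, dir flips to +; running = +3584.7277
Stage 5 [17T→17T]: ω = 3584.7277×17/17 = 3584.7277 rpm, dir flips to −; running = −3584.7277
Stage 6 [17T→45T]: ω = 3584.7277×17/45 = 1354.2305 rpm, dir flips to +; running = +1354.2305

+1354.2305 rpm (same as input, |ω| = 1354.2305 rpm)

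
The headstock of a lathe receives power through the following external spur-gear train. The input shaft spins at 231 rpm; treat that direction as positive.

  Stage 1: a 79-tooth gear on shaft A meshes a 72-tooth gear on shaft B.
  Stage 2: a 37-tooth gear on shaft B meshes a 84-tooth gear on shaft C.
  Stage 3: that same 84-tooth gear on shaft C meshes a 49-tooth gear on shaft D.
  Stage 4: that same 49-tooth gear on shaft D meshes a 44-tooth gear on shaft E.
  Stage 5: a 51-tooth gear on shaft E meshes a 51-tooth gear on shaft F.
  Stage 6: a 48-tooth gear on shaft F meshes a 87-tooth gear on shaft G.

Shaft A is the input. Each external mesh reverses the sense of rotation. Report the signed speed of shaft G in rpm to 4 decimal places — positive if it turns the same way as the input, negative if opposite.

+117.5920 rpm (same as input, |ω| = 117.5920 rpm)

Stage 1 [79T→72T]: ω = 231.0000×79/72 = 253.4583 rpm, dir flips to −; running = −253.4583
Stage 2 [37T→84T]: ω = 253.4583×37/84 = 111.6424 rpm, dir flips to +; running = +111.6424
Stage 3 [84T→49T]: ω = 111.6424×84/49 = 191.3869 rpm, dir flips to −; running = −191.3869
Stage 4 [49T→44T]: ω = 191.3869×49/44 = 213.1354 rpm, dir flips to +; running = +213.1354
Stage 5 [51T→51T]: ω = 213.1354×51/51 = 213.1354 rpm, dir flips to −; running = −213.1354
Stage 6 [48T→87T]: ω = 213.1354×48/87 = 117.5920 rpm, dir flips to +; running = +117.5920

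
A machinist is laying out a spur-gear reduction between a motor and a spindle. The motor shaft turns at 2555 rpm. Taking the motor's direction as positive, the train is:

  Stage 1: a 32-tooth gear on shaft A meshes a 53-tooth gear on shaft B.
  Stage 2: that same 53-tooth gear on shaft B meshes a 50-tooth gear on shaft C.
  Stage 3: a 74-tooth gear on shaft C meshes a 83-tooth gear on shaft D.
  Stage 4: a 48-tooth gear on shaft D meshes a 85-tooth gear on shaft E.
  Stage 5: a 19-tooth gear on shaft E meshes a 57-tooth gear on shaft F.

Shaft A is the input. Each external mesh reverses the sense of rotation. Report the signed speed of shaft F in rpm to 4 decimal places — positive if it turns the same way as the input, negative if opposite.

Stage 1 [32T→53T]: ω = 2555.0000×32/53 = 1542.6415 rpm, dir flips to −; running = −1542.6415
Stage 2 [53T→50T]: ω = 1542.6415×53/50 = 1635.2000 rpm, dir flips to +; running = +1635.2000
Stage 3 [74T→83T]: ω = 1635.2000×74/83 = 1457.8892 rpm, dir flips to −; running = −1457.8892
Stage 4 [48T→85T]: ω = 1457.8892×48/85 = 823.2786 rpm, dir flips to +; running = +823.2786
Stage 5 [19T→57T]: ω = 823.2786×19/57 = 274.4262 rpm, dir flips to −; running = −274.4262

-274.4262 rpm (opposite to input, |ω| = 274.4262 rpm)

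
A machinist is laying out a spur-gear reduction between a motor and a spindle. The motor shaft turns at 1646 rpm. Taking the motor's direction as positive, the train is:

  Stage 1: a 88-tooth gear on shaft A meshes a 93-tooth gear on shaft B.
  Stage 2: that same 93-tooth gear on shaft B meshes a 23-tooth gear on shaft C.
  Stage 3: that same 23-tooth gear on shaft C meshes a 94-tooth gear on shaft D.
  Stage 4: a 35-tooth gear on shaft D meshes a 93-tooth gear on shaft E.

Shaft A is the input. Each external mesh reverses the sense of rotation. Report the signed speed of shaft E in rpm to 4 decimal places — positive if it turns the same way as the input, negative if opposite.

Stage 1 [88T→93T]: ω = 1646.0000×88/93 = 1557.5054 rpm, dir flips to −; running = −1557.5054
Stage 2 [93T→23T]: ω = 1557.5054×93/23 = 6297.7391 rpm, dir flips to +; running = +6297.7391
Stage 3 [23T→94T]: ω = 6297.7391×23/94 = 1540.9362 rpm, dir flips to −; running = −1540.9362
Stage 4 [35T→93T]: ω = 1540.9362×35/93 = 579.9222 rpm, dir flips to +; running = +579.9222

+579.9222 rpm (same as input, |ω| = 579.9222 rpm)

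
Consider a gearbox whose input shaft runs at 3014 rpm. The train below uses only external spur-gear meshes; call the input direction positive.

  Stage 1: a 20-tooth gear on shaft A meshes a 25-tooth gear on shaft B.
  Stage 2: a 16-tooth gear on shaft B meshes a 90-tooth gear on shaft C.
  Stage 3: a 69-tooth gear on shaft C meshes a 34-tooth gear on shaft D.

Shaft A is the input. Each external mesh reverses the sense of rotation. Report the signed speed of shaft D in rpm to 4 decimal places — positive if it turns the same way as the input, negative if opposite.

-869.9231 rpm (opposite to input, |ω| = 869.9231 rpm)

Stage 1 [20T→25T]: ω = 3014.0000×20/25 = 2411.2000 rpm, dir flips to −; running = −2411.2000
Stage 2 [16T→90T]: ω = 2411.2000×16/90 = 428.6578 rpm, dir flips to +; running = +428.6578
Stage 3 [69T→34T]: ω = 428.6578×69/34 = 869.9231 rpm, dir flips to −; running = −869.9231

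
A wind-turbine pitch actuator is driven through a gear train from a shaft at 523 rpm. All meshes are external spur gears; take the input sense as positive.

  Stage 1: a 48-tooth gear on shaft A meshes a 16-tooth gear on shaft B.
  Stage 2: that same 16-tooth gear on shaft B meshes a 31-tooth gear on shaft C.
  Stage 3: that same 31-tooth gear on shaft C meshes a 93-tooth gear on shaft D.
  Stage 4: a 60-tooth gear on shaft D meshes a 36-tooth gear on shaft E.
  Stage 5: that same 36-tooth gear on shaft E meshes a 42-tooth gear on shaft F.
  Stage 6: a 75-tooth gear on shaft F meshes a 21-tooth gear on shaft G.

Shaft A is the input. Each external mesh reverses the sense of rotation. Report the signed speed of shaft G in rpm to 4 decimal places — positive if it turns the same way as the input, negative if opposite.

Stage 1 [48T→16T]: ω = 523.0000×48/16 = 1569.0000 rpm, dir flips to −; running = −1569.0000
Stage 2 [16T→31T]: ω = 1569.0000×16/31 = 809.8065 rpm, dir flips to +; running = +809.8065
Stage 3 [31T→93T]: ω = 809.8065×31/93 = 269.9355 rpm, dir flips to −; running = −269.9355
Stage 4 [60T→36T]: ω = 269.9355×60/36 = 449.8925 rpm, dir flips to +; running = +449.8925
Stage 5 [36T→42T]: ω = 449.8925×36/42 = 385.6221 rpm, dir flips to −; running = −385.6221
Stage 6 [75T→21T]: ω = 385.6221×75/21 = 1377.2219 rpm, dir flips to +; running = +1377.2219

+1377.2219 rpm (same as input, |ω| = 1377.2219 rpm)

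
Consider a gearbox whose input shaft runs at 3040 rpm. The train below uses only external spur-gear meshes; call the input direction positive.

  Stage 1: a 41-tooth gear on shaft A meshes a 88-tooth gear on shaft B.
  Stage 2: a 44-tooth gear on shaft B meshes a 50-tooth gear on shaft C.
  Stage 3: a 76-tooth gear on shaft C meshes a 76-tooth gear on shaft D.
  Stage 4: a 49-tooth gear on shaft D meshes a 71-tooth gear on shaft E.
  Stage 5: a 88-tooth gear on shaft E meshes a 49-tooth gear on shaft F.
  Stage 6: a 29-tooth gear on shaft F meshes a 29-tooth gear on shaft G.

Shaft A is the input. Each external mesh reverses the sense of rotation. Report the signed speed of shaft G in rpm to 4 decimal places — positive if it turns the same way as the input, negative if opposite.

+1544.8338 rpm (same as input, |ω| = 1544.8338 rpm)

Stage 1 [41T→88T]: ω = 3040.0000×41/88 = 1416.3636 rpm, dir flips to −; running = −1416.3636
Stage 2 [44T→50T]: ω = 1416.3636×44/50 = 1246.4000 rpm, dir flips to +; running = +1246.4000
Stage 3 [76T→76T]: ω = 1246.4000×76/76 = 1246.4000 rpm, dir flips to −; running = −1246.4000
Stage 4 [49T→71T]: ω = 1246.4000×49/71 = 860.1915 rpm, dir flips to +; running = +860.1915
Stage 5 [88T→49T]: ω = 860.1915×88/49 = 1544.8338 rpm, dir flips to −; running = −1544.8338
Stage 6 [29T→29T]: ω = 1544.8338×29/29 = 1544.8338 rpm, dir flips to +; running = +1544.8338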